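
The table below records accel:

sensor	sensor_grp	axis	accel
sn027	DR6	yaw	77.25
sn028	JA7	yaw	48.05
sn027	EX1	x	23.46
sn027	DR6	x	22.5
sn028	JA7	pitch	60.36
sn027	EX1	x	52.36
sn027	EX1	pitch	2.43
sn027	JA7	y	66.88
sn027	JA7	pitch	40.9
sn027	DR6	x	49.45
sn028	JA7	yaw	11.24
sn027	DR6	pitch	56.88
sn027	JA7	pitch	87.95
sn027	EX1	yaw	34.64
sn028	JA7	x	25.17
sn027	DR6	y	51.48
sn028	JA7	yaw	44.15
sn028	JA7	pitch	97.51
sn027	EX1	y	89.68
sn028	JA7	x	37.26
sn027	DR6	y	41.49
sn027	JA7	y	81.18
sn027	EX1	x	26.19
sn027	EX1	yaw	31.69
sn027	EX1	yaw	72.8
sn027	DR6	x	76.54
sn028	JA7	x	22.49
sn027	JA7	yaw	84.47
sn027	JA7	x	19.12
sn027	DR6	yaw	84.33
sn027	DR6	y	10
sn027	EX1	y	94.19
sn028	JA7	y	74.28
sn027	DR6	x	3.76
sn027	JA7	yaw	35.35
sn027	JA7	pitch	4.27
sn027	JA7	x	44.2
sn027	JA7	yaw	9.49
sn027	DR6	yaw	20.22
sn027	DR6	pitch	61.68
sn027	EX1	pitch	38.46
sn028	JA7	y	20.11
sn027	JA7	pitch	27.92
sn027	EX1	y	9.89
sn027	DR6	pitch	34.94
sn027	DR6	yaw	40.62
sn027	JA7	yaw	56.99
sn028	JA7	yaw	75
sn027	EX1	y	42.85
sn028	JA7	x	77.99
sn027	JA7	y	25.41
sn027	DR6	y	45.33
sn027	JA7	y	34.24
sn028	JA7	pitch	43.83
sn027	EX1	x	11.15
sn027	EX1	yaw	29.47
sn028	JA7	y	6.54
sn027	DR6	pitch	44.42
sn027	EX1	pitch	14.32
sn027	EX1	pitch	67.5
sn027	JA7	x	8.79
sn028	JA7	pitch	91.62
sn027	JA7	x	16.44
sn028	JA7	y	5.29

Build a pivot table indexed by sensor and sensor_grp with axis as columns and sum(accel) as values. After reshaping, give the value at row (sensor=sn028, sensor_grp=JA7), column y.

106.22

Rows with sensor=sn028, sensor_grp=JA7 and axis=y: accel values are 74.28, 20.11, 6.54, 5.29.
74.28 + 20.11 + 6.54 + 5.29 = 106.22.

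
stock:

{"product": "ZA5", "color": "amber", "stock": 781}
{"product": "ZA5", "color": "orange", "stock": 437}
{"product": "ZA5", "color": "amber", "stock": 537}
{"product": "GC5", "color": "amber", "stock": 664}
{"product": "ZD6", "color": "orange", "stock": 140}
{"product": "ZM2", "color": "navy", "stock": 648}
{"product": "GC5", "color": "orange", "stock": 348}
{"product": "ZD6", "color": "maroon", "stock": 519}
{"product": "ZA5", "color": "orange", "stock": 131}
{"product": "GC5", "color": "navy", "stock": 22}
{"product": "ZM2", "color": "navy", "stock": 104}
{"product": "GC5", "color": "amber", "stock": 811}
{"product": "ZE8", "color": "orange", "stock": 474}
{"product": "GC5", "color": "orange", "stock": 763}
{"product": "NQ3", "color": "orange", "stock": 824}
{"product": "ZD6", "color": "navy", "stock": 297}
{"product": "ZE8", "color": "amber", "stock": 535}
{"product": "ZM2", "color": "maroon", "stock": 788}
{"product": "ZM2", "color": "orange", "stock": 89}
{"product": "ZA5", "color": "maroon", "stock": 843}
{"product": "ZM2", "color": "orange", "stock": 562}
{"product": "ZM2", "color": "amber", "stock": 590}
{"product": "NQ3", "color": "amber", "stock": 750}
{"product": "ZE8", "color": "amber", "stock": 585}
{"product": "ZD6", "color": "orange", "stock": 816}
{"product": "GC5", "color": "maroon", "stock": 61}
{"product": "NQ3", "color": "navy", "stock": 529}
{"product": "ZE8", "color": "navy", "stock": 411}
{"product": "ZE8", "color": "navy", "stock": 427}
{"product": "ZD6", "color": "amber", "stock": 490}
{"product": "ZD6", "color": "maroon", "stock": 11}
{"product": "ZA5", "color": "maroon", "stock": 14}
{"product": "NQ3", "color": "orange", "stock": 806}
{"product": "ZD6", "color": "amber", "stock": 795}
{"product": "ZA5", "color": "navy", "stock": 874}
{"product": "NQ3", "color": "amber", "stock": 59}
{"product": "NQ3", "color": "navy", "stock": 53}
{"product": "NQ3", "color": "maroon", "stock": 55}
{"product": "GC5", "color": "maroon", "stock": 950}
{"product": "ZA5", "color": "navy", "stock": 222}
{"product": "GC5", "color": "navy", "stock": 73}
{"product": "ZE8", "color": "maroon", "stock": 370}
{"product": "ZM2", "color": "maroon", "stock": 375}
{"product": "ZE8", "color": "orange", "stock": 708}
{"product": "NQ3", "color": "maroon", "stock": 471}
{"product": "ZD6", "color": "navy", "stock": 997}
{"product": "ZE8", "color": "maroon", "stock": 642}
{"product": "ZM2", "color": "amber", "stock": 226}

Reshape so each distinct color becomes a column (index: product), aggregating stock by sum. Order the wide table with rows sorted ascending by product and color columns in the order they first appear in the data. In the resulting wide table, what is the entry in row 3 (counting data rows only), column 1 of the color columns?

With rows sorted ascending by product, row 3 is product=ZA5. color columns in first-appearance order: amber, orange, navy, maroon; column 1 is amber.
Long rows with product=ZA5, color=amber: 781 + 537 = 1318.

1318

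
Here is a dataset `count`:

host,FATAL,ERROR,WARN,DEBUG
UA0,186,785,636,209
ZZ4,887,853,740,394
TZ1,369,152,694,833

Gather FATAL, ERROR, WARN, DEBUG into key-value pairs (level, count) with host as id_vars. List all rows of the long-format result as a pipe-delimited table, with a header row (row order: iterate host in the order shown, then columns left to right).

| host | level | count |
| UA0 | FATAL | 186 |
| UA0 | ERROR | 785 |
| UA0 | WARN | 636 |
| UA0 | DEBUG | 209 |
| ZZ4 | FATAL | 887 |
| ZZ4 | ERROR | 853 |
| ZZ4 | WARN | 740 |
| ZZ4 | DEBUG | 394 |
| TZ1 | FATAL | 369 |
| TZ1 | ERROR | 152 |
| TZ1 | WARN | 694 |
| TZ1 | DEBUG | 833 |

Each (host, column) pair becomes one row: 3 × 4 = 12 rows.
For example, (UA0, FATAL) → count=186.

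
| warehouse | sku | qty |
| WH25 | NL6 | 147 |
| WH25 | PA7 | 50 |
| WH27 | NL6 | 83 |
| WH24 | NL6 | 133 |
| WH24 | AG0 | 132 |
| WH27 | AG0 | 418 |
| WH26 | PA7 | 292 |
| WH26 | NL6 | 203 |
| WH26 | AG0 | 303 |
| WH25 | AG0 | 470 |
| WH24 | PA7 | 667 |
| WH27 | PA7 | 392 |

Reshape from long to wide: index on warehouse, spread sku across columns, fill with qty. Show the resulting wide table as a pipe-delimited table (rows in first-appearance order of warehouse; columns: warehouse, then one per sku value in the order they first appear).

Columns: warehouse plus the 3 distinct sku values (NL6, PA7, AG0).
For example, row WH25 column NL6 takes qty=147 from the long row (WH25, NL6).

| warehouse | NL6 | PA7 | AG0 |
| WH25 | 147 | 50 | 470 |
| WH27 | 83 | 392 | 418 |
| WH24 | 133 | 667 | 132 |
| WH26 | 203 | 292 | 303 |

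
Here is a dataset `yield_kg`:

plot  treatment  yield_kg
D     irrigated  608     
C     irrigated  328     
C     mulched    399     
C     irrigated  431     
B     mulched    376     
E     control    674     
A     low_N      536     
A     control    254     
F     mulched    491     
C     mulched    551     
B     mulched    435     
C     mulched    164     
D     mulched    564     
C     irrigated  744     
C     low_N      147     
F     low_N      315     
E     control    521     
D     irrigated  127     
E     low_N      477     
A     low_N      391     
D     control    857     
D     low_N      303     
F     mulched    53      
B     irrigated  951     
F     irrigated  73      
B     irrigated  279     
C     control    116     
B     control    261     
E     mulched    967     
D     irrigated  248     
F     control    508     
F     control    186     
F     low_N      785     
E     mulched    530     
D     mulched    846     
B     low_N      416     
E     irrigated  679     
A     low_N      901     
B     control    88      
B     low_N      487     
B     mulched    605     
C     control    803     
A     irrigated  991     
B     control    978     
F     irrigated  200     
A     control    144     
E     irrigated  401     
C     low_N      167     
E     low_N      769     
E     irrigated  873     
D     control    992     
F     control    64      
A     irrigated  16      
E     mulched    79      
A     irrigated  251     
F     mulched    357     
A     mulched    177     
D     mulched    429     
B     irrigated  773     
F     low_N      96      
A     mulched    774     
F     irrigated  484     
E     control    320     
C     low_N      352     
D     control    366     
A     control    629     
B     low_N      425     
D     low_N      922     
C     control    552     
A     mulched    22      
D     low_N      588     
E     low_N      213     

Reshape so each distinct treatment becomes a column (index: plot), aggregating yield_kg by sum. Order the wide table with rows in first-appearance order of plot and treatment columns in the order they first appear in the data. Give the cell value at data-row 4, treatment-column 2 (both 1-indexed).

With rows in first-appearance order of plot, row 4 is plot=E. treatment columns in first-appearance order: irrigated, mulched, control, low_N; column 2 is mulched.
Long rows with plot=E, treatment=mulched: 967 + 530 + 79 = 1576.

1576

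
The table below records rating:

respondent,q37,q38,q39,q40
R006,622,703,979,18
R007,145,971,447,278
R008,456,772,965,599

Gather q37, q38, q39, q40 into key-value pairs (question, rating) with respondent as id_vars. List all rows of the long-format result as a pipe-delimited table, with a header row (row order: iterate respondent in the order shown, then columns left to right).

| respondent | question | rating |
| R006 | q37 | 622 |
| R006 | q38 | 703 |
| R006 | q39 | 979 |
| R006 | q40 | 18 |
| R007 | q37 | 145 |
| R007 | q38 | 971 |
| R007 | q39 | 447 |
| R007 | q40 | 278 |
| R008 | q37 | 456 |
| R008 | q38 | 772 |
| R008 | q39 | 965 |
| R008 | q40 | 599 |

Each (respondent, column) pair becomes one row: 3 × 4 = 12 rows.
For example, (R006, q37) → rating=622.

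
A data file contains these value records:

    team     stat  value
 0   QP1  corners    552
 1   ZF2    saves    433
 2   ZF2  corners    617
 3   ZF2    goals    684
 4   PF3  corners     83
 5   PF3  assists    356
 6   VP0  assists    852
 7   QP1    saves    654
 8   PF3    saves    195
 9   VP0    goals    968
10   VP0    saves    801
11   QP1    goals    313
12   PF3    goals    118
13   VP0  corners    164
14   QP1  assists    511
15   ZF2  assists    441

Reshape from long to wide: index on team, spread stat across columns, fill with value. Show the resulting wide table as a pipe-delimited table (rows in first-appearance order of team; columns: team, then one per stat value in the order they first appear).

| team | corners | saves | goals | assists |
| QP1 | 552 | 654 | 313 | 511 |
| ZF2 | 617 | 433 | 684 | 441 |
| PF3 | 83 | 195 | 118 | 356 |
| VP0 | 164 | 801 | 968 | 852 |

Columns: team plus the 4 distinct stat values (corners, saves, goals, assists).
For example, row QP1 column corners takes value=552 from the long row (QP1, corners).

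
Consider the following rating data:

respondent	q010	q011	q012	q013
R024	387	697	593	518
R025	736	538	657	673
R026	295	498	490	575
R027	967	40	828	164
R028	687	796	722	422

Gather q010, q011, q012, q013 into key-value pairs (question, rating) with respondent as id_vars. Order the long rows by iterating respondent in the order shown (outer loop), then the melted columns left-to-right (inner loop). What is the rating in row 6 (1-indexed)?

538

20 rows total (5 × 4). Row 6: index ⌊(6-1)/4⌋ = 1 into respondent → R025; (6-1) mod 4 = 1 into the melted columns → q011.
So row 6 is (R025, q011, 538); rating = 538.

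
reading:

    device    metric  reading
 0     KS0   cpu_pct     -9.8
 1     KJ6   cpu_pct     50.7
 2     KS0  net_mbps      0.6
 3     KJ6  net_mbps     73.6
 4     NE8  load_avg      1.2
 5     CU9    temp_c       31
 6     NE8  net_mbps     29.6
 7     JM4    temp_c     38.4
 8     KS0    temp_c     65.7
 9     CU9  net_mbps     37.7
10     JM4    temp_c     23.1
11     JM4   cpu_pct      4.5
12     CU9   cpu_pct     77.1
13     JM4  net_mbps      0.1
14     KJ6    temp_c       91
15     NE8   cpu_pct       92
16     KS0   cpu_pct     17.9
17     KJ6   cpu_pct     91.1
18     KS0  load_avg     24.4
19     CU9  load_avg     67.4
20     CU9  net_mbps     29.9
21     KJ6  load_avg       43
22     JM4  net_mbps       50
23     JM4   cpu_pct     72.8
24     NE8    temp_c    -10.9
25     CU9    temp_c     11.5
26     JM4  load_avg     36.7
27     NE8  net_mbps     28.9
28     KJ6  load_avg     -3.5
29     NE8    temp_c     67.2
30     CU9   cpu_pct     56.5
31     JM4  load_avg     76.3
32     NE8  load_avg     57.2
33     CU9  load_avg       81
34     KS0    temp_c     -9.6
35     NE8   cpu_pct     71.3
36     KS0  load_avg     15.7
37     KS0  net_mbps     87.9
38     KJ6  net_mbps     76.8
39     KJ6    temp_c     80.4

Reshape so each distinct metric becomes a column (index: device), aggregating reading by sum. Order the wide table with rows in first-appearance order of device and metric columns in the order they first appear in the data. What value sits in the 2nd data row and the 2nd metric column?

With rows in first-appearance order of device, row 2 is device=KJ6. metric columns in first-appearance order: cpu_pct, net_mbps, load_avg, temp_c; column 2 is net_mbps.
Long rows with device=KJ6, metric=net_mbps: 73.6 + 76.8 = 150.4.

150.4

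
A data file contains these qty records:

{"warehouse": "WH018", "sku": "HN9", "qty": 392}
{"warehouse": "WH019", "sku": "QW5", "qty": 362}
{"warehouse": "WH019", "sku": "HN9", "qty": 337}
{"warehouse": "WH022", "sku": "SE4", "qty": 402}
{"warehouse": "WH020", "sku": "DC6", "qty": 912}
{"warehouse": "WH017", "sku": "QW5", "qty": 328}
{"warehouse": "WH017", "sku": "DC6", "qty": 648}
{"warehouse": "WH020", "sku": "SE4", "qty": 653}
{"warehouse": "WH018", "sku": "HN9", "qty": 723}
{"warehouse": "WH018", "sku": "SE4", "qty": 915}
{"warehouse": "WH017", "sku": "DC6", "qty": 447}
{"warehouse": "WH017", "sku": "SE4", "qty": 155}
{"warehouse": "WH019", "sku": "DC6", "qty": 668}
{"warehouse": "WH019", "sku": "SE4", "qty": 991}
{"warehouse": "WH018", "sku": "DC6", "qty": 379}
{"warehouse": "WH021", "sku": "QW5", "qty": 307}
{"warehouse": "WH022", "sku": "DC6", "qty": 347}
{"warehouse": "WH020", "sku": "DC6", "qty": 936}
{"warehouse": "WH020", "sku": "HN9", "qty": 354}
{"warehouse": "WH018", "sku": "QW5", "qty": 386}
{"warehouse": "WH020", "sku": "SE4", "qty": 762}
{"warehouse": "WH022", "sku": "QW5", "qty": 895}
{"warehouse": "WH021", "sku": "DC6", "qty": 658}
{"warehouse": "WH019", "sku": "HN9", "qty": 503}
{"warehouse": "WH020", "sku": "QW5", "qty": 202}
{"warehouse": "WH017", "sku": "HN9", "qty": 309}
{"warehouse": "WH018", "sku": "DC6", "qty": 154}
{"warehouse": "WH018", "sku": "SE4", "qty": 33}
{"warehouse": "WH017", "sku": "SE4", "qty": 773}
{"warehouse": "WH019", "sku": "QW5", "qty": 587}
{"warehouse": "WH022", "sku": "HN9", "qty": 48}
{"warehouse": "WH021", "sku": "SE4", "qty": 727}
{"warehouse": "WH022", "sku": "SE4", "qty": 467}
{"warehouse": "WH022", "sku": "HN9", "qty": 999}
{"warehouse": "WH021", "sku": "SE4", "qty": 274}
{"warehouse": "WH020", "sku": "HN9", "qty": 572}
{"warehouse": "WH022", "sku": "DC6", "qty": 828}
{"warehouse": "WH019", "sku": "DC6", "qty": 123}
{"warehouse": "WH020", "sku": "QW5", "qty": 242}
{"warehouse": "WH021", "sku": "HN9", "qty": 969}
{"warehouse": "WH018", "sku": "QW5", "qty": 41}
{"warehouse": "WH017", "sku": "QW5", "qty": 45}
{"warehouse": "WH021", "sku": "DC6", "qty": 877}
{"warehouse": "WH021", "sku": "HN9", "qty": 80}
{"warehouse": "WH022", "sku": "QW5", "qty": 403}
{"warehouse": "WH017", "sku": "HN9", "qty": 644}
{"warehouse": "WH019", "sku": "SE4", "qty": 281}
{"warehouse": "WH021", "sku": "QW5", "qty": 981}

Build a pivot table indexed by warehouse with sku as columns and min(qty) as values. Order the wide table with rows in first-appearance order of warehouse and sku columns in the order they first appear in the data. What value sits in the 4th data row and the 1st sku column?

354

With rows in first-appearance order of warehouse, row 4 is warehouse=WH020. sku columns in first-appearance order: HN9, QW5, SE4, DC6; column 1 is HN9.
Long rows with warehouse=WH020, sku=HN9: min(354, 572) = 354.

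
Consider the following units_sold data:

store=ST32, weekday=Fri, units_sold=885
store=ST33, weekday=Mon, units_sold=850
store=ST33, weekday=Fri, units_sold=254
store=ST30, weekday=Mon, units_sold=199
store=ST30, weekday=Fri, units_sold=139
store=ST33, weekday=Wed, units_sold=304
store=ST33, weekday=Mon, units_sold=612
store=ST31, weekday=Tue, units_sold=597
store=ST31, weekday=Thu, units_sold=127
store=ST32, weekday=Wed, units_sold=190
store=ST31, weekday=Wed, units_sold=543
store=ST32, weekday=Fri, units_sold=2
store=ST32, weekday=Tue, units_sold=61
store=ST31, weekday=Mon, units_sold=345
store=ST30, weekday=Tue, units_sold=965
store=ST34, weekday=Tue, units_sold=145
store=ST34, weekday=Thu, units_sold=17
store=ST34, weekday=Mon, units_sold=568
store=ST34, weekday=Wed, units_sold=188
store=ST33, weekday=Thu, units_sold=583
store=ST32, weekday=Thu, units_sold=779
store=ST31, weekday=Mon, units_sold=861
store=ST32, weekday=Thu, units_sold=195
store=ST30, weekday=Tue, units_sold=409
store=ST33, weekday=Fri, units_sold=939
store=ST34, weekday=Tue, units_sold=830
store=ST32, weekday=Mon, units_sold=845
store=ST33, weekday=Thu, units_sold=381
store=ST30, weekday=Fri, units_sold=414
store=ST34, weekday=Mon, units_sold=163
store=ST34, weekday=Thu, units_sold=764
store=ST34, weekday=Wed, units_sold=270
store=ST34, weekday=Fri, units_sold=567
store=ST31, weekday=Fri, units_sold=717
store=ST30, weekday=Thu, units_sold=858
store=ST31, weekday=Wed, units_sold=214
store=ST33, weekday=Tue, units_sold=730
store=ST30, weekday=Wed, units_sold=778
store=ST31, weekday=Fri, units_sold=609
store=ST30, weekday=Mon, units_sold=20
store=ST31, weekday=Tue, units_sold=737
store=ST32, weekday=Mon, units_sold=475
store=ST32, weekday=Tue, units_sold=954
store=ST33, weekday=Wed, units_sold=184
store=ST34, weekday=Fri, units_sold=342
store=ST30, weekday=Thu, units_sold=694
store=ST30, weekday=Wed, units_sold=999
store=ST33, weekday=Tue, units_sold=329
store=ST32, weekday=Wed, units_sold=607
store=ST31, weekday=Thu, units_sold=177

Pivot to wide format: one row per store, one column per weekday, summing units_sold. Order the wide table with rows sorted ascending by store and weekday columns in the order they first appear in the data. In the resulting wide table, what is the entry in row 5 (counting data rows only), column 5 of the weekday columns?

With rows sorted ascending by store, row 5 is store=ST34. weekday columns in first-appearance order: Fri, Mon, Wed, Tue, Thu; column 5 is Thu.
Long rows with store=ST34, weekday=Thu: 17 + 764 = 781.

781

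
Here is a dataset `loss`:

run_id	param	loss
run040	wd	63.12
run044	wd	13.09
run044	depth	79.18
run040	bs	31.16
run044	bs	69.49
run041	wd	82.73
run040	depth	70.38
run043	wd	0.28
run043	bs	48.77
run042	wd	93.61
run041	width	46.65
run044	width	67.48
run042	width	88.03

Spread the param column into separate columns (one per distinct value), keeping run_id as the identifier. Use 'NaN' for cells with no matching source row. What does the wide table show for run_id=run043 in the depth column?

No long-format row has run_id=run043 and param=depth, so the cell is NaN.

NaN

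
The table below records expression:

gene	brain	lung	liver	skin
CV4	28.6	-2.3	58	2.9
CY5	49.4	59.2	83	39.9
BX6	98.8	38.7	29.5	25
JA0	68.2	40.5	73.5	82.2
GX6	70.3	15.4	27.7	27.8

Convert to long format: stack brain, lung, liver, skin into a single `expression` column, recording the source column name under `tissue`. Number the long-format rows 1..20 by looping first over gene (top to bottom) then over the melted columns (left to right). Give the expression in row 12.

20 rows total (5 × 4). Row 12: index ⌊(12-1)/4⌋ = 2 into gene → BX6; (12-1) mod 4 = 3 into the melted columns → skin.
So row 12 is (BX6, skin, 25); expression = 25.

25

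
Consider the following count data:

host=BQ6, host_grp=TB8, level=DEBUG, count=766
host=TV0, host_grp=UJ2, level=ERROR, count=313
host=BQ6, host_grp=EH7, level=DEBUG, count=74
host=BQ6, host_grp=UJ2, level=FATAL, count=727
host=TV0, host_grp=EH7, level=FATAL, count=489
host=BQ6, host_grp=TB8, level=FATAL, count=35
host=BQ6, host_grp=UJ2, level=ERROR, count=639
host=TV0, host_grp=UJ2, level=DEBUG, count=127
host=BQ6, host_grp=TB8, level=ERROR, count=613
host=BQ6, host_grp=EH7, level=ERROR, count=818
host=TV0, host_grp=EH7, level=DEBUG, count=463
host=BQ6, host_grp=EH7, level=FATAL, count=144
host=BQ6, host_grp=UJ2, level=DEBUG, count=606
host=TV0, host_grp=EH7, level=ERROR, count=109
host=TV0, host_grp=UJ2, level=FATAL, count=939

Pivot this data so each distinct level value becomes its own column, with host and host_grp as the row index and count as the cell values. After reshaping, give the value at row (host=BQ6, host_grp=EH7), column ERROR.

818

Wide layout: rows indexed by host and host_grp, columns are the 3 distinct level values (DEBUG, ERROR, FATAL).
Cell (host=BQ6, host_grp=EH7, level=ERROR) draws from the long row where host=BQ6, host_grp=EH7 and level=ERROR, which has count=818.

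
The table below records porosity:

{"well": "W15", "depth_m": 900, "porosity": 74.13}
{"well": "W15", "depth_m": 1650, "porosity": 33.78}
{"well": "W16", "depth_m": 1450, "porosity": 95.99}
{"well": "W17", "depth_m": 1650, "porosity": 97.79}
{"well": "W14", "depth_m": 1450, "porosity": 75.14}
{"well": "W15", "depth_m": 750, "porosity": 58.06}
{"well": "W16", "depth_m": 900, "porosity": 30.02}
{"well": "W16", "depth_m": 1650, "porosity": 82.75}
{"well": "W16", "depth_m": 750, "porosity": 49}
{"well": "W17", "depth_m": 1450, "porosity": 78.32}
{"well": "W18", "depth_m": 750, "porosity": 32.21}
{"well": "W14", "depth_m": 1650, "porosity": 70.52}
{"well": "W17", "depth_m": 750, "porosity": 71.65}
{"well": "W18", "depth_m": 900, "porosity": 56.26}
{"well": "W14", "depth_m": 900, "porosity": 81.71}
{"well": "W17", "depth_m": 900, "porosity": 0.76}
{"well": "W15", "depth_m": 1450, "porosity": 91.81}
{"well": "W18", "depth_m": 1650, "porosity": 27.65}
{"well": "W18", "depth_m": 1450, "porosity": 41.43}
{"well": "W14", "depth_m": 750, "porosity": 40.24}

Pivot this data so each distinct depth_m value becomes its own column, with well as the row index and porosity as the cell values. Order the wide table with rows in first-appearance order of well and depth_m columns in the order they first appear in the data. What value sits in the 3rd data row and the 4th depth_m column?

71.65

With rows in first-appearance order of well, row 3 is well=W17. depth_m columns in first-appearance order: 900, 1650, 1450, 750; column 4 is 750.
Long rows with well=W17, depth_m=750: porosity = 71.65.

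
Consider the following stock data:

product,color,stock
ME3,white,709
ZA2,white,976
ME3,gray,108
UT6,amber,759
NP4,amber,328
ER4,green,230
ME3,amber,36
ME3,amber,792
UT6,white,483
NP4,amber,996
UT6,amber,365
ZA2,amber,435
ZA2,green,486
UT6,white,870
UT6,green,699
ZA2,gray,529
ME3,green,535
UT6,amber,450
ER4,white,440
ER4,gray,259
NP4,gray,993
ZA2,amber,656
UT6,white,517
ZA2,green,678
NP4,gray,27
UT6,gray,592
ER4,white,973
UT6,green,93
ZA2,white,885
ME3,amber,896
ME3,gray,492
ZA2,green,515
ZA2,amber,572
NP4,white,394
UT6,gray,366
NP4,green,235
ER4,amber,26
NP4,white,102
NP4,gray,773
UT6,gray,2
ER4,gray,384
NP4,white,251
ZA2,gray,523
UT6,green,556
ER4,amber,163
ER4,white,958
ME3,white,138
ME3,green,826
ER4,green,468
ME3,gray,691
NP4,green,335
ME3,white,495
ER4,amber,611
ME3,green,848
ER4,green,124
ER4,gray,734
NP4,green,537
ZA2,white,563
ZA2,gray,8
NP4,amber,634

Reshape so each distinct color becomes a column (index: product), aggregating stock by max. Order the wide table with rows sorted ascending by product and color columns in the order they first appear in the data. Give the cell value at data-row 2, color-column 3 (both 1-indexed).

896

With rows sorted ascending by product, row 2 is product=ME3. color columns in first-appearance order: white, gray, amber, green; column 3 is amber.
Long rows with product=ME3, color=amber: max(36, 792, 896) = 896.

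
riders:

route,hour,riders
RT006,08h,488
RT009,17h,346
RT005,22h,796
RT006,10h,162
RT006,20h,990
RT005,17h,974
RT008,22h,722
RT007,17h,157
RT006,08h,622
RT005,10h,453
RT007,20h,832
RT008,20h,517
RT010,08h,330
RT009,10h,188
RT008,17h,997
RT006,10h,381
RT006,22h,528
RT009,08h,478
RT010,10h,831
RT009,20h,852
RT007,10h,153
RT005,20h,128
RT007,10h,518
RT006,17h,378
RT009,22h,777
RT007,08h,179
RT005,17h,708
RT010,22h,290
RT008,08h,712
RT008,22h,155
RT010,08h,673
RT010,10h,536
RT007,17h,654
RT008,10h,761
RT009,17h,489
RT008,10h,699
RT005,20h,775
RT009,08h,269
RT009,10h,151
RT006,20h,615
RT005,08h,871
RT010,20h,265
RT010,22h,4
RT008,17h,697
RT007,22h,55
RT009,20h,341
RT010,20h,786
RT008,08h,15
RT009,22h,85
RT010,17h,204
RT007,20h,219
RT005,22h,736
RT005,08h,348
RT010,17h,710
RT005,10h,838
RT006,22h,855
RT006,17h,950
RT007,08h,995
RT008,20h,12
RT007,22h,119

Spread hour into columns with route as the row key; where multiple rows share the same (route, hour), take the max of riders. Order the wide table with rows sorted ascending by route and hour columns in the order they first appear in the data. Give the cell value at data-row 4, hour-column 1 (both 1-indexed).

712

With rows sorted ascending by route, row 4 is route=RT008. hour columns in first-appearance order: 08h, 17h, 22h, 10h, 20h; column 1 is 08h.
Long rows with route=RT008, hour=08h: max(712, 15) = 712.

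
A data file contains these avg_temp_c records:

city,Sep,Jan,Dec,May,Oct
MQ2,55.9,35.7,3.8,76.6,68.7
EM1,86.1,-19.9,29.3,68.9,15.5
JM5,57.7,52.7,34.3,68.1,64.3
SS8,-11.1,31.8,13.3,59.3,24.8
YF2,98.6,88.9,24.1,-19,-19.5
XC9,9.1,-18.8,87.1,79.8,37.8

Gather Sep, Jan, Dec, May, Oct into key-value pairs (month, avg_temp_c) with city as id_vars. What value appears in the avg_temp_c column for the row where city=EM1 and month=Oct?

15.5

Unpivoting turns each (city, wide-column) pair into one long row.
The wide cell at row EM1, column Oct holds 15.5, so the long row (EM1, Oct) has avg_temp_c=15.5.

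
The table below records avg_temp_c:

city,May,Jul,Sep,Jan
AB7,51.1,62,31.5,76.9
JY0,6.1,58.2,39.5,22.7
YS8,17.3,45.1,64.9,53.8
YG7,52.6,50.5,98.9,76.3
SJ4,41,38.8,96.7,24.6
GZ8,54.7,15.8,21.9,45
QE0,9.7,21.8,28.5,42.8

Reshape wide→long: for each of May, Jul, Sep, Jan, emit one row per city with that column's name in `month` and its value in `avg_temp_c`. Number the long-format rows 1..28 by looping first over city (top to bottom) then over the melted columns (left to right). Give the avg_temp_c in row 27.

28.5

28 rows total (7 × 4). Row 27: index ⌊(27-1)/4⌋ = 6 into city → QE0; (27-1) mod 4 = 2 into the melted columns → Sep.
So row 27 is (QE0, Sep, 28.5); avg_temp_c = 28.5.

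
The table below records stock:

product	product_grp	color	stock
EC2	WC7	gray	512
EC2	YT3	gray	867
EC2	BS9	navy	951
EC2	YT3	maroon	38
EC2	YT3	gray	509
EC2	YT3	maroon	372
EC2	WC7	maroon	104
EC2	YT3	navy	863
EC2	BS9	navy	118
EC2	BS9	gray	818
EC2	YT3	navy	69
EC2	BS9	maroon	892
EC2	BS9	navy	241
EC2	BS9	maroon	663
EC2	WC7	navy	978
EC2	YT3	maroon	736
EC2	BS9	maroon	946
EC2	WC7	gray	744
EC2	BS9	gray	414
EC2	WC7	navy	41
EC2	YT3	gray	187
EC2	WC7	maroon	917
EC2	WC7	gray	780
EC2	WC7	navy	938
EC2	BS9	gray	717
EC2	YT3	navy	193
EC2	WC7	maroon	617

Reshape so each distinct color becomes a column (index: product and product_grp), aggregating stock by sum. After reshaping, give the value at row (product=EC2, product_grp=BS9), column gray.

Rows with product=EC2, product_grp=BS9 and color=gray: stock values are 818, 414, 717.
818 + 414 + 717 = 1949.

1949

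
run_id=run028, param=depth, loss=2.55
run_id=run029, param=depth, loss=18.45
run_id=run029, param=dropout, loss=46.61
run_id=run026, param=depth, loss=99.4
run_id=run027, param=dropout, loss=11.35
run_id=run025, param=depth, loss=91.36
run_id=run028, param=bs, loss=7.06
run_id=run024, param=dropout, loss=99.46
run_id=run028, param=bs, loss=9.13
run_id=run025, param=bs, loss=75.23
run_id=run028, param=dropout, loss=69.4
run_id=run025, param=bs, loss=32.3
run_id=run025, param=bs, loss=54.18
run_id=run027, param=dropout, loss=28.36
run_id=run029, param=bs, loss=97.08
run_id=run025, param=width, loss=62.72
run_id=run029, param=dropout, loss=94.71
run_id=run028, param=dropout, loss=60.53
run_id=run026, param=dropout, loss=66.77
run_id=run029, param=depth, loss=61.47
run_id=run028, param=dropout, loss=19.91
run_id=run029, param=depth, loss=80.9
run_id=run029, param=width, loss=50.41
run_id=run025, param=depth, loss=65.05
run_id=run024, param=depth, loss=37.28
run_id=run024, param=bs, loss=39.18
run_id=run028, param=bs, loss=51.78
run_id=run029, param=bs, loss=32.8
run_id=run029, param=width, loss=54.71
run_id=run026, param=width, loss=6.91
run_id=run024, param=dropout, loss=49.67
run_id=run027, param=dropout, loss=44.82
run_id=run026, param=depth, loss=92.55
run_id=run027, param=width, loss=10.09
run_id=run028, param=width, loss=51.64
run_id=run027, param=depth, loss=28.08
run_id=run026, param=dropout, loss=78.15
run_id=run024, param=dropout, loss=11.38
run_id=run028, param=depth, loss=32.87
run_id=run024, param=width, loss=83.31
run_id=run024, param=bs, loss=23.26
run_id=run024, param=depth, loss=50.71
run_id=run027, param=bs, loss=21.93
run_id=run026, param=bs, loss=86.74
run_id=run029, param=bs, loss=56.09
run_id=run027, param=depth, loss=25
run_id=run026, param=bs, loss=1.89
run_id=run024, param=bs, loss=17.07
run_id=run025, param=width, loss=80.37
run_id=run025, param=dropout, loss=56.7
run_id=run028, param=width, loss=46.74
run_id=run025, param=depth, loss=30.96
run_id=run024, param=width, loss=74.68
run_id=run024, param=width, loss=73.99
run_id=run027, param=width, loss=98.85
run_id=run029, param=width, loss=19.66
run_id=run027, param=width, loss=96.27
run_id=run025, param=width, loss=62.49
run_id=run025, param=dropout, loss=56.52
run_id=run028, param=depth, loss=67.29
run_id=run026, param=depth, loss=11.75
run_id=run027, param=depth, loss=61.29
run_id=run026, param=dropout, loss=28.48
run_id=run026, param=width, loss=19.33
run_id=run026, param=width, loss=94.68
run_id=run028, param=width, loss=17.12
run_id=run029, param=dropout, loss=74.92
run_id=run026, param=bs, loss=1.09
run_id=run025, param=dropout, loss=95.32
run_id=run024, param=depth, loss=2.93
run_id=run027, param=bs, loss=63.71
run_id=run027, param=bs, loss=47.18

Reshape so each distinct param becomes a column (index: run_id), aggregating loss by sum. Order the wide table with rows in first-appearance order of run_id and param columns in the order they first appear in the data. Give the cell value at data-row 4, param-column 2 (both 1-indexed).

With rows in first-appearance order of run_id, row 4 is run_id=run027. param columns in first-appearance order: depth, dropout, bs, width; column 2 is dropout.
Long rows with run_id=run027, param=dropout: 11.35 + 28.36 + 44.82 = 84.53.

84.53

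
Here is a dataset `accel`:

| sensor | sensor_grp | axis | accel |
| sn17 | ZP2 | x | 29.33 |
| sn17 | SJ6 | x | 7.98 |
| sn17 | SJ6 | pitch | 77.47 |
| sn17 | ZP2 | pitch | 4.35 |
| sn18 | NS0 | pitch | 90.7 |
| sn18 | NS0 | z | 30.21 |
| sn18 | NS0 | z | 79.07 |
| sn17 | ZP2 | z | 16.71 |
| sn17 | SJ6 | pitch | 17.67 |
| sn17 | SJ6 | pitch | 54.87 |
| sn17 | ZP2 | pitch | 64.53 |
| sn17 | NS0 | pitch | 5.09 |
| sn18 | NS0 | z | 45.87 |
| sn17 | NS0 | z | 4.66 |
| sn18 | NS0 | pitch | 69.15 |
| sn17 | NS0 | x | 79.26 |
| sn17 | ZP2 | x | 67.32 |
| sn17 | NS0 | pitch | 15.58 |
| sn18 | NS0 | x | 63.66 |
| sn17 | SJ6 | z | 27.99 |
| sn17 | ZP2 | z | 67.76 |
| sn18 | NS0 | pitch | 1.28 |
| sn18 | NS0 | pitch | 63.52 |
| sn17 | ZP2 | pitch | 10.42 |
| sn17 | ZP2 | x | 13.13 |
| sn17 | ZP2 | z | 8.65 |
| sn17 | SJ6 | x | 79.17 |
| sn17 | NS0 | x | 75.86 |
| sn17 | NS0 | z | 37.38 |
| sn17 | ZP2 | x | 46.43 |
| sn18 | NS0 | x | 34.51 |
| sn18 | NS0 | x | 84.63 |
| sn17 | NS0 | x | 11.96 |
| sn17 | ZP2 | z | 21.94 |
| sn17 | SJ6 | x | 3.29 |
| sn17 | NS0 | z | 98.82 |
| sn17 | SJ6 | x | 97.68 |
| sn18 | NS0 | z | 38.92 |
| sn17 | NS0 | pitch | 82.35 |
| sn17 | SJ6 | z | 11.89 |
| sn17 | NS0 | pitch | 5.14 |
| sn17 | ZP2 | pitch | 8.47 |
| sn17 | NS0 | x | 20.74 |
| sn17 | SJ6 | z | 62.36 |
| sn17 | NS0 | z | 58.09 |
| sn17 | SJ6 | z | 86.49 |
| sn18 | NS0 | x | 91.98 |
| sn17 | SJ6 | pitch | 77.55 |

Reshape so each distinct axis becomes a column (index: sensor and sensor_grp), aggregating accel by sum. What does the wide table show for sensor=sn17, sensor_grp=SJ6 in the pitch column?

227.56

Rows with sensor=sn17, sensor_grp=SJ6 and axis=pitch: accel values are 77.47, 17.67, 54.87, 77.55.
77.47 + 17.67 + 54.87 + 77.55 = 227.56.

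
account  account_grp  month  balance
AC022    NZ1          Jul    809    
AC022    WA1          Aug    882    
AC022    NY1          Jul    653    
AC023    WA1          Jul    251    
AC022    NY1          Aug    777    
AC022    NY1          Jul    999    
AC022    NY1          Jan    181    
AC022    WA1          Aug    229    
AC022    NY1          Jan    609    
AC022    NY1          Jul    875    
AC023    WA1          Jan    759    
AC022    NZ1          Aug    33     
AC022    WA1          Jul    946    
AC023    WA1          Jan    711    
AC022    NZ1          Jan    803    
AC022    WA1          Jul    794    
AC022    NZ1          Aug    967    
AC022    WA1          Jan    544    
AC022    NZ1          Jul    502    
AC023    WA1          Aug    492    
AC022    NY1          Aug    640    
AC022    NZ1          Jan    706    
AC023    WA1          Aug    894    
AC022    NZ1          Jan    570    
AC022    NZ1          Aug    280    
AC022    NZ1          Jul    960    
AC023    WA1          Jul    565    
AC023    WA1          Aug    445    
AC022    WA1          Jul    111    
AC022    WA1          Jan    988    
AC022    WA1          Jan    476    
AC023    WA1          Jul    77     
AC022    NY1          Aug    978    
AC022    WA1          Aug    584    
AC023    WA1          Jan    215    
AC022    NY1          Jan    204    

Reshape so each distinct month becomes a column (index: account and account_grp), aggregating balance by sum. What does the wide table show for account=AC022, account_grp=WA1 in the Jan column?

Rows with account=AC022, account_grp=WA1 and month=Jan: balance values are 544, 988, 476.
544 + 988 + 476 = 2008.

2008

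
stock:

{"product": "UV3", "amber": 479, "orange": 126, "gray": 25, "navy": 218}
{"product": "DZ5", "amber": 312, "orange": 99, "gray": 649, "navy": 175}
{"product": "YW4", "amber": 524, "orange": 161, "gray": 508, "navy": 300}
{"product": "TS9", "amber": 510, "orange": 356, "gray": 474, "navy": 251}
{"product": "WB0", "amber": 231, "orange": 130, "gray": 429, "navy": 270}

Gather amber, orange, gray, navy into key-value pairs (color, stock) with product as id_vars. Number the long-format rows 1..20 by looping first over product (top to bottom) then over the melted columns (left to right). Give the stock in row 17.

231

20 rows total (5 × 4). Row 17: index ⌊(17-1)/4⌋ = 4 into product → WB0; (17-1) mod 4 = 0 into the melted columns → amber.
So row 17 is (WB0, amber, 231); stock = 231.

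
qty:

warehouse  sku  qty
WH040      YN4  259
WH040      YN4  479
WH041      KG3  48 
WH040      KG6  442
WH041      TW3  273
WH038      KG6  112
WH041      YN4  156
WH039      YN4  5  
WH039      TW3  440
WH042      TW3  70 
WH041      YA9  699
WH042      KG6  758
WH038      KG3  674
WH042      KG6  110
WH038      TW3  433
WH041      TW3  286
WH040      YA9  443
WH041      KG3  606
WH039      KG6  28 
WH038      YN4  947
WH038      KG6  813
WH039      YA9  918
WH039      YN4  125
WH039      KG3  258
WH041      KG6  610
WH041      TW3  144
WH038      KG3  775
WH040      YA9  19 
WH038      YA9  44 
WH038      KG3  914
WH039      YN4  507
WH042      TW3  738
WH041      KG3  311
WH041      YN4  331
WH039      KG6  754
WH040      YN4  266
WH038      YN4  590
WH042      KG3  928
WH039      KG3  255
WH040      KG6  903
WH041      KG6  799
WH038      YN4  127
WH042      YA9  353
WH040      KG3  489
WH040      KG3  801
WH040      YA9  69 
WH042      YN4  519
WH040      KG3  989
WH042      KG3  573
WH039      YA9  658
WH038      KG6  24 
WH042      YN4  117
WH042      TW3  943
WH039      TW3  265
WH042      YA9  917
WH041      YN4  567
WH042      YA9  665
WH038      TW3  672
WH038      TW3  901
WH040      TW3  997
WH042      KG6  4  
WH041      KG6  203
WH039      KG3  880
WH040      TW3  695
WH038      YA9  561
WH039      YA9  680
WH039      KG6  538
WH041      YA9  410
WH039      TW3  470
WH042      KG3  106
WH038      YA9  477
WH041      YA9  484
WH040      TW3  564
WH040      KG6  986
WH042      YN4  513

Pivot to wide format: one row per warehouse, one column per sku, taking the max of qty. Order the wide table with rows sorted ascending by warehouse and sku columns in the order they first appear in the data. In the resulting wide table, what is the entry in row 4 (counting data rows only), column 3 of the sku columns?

With rows sorted ascending by warehouse, row 4 is warehouse=WH041. sku columns in first-appearance order: YN4, KG3, KG6, TW3, YA9; column 3 is KG6.
Long rows with warehouse=WH041, sku=KG6: max(610, 799, 203) = 799.

799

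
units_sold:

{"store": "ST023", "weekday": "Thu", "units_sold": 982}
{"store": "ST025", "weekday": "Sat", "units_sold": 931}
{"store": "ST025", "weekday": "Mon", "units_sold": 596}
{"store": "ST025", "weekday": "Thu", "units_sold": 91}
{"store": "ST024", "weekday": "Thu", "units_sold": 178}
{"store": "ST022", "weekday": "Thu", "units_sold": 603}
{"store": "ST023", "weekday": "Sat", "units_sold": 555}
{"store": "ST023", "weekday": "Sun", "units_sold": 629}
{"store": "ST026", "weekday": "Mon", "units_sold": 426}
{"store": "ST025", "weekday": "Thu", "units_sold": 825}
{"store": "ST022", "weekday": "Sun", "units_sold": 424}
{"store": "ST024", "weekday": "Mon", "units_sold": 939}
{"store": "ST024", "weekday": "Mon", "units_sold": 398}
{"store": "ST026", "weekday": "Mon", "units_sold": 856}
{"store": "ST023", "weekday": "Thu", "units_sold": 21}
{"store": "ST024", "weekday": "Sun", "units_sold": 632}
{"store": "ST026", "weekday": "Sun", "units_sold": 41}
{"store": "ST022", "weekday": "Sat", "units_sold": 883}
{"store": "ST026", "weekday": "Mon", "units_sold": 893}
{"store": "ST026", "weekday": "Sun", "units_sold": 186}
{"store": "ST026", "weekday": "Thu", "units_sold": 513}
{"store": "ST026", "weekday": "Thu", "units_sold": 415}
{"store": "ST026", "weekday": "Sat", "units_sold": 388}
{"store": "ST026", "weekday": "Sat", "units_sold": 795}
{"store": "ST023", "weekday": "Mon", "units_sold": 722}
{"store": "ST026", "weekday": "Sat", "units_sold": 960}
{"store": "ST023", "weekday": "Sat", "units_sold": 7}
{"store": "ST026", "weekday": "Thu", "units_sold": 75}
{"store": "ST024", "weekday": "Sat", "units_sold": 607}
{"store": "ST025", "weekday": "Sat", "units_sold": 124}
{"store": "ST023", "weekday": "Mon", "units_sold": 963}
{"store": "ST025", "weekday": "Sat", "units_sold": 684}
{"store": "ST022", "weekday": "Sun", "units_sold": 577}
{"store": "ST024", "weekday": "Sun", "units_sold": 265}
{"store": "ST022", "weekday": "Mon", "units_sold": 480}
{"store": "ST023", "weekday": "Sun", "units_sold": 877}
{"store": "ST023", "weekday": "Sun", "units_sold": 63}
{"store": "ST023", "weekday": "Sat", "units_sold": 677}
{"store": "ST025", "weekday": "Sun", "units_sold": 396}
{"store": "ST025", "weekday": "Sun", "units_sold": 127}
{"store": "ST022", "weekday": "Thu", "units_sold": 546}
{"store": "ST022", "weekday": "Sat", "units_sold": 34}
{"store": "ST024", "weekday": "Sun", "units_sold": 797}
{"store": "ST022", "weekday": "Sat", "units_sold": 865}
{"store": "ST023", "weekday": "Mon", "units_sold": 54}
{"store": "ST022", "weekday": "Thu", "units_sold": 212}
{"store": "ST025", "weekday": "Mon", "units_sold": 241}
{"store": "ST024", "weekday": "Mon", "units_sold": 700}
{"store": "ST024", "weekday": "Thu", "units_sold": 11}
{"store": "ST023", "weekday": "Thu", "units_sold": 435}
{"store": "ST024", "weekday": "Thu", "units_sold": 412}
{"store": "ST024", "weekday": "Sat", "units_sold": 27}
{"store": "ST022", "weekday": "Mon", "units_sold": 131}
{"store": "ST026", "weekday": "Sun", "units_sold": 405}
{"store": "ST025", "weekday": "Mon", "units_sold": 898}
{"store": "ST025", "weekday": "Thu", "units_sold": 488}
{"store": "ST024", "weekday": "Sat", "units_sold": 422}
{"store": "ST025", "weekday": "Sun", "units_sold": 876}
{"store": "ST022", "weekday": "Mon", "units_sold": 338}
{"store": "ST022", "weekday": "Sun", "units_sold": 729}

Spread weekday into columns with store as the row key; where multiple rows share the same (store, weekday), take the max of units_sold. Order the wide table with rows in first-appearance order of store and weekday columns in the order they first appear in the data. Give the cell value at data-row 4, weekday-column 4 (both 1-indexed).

With rows in first-appearance order of store, row 4 is store=ST022. weekday columns in first-appearance order: Thu, Sat, Mon, Sun; column 4 is Sun.
Long rows with store=ST022, weekday=Sun: max(424, 577, 729) = 729.

729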